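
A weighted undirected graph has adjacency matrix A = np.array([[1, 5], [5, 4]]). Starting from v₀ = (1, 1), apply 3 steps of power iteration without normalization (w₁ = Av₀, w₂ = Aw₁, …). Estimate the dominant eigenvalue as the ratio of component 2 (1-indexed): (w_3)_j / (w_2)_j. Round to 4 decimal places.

λ ≈ 7.8636

w1 = Av₀ = (6, 9)
w2 = Aw1 = (51, 66)
w3 = Aw2 = (381, 519)
Ratio at component: 519 / 66 = 7.8636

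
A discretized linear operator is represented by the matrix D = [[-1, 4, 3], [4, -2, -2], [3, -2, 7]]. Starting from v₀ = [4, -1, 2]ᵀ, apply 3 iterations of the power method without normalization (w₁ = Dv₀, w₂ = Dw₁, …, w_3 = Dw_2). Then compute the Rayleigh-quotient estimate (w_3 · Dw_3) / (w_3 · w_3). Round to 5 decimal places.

5.45834

w1 = Dv₀ = (-2, 14, 28)
w2 = Dw1 = (142, -92, 162)
w3 = Dw2 = (-24, 428, 1744)
Dw3 = (6968, -4440, 11280)
w3·Dw3 = (-24)·6968 + 428·(-4440) + 1744·11280 = 17604768; w3·w3 = (-24)·(-24) + 428·428 + 1744·1744 = 3225296
λ ≈ 17604768/3225296 = 5.45834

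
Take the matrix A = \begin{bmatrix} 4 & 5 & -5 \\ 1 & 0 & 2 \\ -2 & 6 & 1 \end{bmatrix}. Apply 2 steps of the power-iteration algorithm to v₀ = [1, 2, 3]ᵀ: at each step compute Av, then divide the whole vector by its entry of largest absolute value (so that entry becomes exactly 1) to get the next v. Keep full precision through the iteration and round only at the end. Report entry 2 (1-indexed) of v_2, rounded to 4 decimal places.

0.4386

Av0 = (-1.00000, 7.00000, 13.00000); divide by 13.00000 → v1 = (-0.07692, 0.53846, 1.00000)
Av1 = (-2.61538, 1.92308, 4.38462); divide by 4.38462 → v2 = (-0.59649, 0.43860, 1.00000)
Requested entry of v2: 25/57 = 0.4386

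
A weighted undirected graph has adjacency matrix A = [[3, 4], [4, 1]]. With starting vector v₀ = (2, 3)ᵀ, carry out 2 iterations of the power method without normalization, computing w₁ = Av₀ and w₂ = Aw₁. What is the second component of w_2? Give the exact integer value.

83

w1 = Av₀ = (3·2 + 4·3; 4·2 + 1·3) = (18, 11)
w2 = Aw1 = (3·18 + 4·11; 4·18 + 1·11) = (98, 83)
The requested component of w2 is 83.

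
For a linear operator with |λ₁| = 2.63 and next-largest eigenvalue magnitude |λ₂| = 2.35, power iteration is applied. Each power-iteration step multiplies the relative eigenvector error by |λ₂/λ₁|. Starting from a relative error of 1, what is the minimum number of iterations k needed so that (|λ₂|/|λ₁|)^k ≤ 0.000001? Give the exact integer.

123

|λ₂/λ₁| = 2.35/2.63 = 0.89354
Need k ≥ ln(0.000001) / ln(0.89354) = -13.8155 / -0.1126 ≈ 122.730
Smallest integer k satisfying the bound: 123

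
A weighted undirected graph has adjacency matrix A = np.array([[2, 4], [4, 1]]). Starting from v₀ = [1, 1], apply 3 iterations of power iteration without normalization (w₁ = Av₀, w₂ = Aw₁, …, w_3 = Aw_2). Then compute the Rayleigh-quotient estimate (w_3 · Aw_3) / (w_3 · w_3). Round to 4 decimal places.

5.5308

w1 = Av₀ = (2·1 + 4·1; 4·1 + 1·1) = (6, 5)
w2 = Aw1 = (2·6 + 4·5; 4·6 + 1·5) = (32, 29)
w3 = Aw2 = (180, 157)
Aw3 = (988, 877)
w3·Aw3 = 180·988 + 157·877 = 315529; w3·w3 = 180·180 + 157·157 = 57049
λ ≈ 315529/57049 = 5.5308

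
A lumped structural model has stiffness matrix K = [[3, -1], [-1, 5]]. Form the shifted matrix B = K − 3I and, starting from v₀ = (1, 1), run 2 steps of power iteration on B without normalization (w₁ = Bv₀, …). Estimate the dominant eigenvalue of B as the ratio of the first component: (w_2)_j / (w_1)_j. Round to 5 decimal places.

1.00000

B = K − 3I has rows (0, -1); (-1, 2)
w1 = Bv₀ = (0·1 + (-1)·1; (-1)·1 + 2·1) = (-1, 1)
w2 = Bw1 = (0·(-1) + (-1)·1; (-1)·(-1) + 2·1) = (-1, 3)
Ratio: -1/-1 = 1.00000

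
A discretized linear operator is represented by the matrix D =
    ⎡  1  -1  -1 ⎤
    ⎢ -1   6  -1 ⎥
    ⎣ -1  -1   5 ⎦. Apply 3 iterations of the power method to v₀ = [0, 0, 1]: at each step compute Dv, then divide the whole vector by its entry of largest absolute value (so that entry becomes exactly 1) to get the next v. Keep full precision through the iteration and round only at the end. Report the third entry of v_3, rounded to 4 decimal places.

Dv0 = (-1.00000, -1.00000, 5.00000); divide by 5.00000 → v1 = (-0.20000, -0.20000, 1.00000)
Dv1 = (-1.00000, -2.00000, 5.40000); divide by 5.40000 → v2 = (-0.18519, -0.37037, 1.00000)
Dv2 = (-0.81481, -3.03704, 5.55556); divide by 5.55556 → v3 = (-0.14667, -0.54667, 1.00000)
Requested entry of v3: 150/150 = 1.0000

1.0000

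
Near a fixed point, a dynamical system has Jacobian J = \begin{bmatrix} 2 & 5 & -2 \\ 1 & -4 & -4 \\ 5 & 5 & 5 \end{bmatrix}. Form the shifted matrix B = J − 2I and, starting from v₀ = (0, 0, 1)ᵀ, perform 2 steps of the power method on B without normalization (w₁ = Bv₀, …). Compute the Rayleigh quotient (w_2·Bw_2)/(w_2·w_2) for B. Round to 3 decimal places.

μ ≈ 0.486

B = J − 2I has rows (0, 5, -2); (1, -6, -4); (5, 5, 3)
w1 = Bv₀ = (0·0 + 5·0 + (-2)·1; 1·0 + (-6)·0 + (-4)·1; 5·0 + 5·0 + 3·1) = (-2, -4, 3)
w2 = Bw1 = (0·(-2) + 5·(-4) + (-2)·3; 1·(-2) + (-6)·(-4) + (-4)·3; 5·(-2) + 5·(-4) + 3·3) = (-26, 10, -21)
Bw2 = (92, -2, -143)
w2·Bw2 = 591; w2·w2 = 1217; μ ≈ 591/1217 = 0.486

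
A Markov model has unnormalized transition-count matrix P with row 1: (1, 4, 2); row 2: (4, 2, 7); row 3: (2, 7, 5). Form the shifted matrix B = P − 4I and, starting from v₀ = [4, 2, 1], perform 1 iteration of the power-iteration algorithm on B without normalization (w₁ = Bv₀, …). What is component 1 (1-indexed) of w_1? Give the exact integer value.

B = P − 4I has rows (-3, 4, 2); (4, -2, 7); (2, 7, 1)
w1 = Bv₀ = ((-3)·4 + 4·2 + 2·1; 4·4 + (-2)·2 + 7·1; 2·4 + 7·2 + 1·1) = (-2, 19, 23)
Requested component of w1: -2

-2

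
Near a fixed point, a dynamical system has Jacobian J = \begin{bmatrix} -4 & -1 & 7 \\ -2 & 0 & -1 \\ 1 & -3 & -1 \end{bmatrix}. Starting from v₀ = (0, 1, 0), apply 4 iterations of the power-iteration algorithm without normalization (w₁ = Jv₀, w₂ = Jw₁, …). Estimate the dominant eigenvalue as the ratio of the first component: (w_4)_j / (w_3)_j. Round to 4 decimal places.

-7.5065

w1 = Jv₀ = (-1, 0, -3)
w2 = Jw1 = (-17, 5, 2)
w3 = Jw2 = (77, 32, -34)
w4 = Jw3 = (-578, -120, 15)
Ratio at component: -578 / 77 = -7.5065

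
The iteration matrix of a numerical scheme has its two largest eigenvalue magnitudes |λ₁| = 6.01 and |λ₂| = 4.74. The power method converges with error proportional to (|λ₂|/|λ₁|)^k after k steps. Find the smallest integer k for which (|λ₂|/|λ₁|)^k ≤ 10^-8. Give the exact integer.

|λ₂/λ₁| = 4.74/6.01 = 0.78869
Need k ≥ ln(10^-8) / ln(0.78869) = -18.4207 / -0.2374 ≈ 77.597
Smallest integer k satisfying the bound: 78

78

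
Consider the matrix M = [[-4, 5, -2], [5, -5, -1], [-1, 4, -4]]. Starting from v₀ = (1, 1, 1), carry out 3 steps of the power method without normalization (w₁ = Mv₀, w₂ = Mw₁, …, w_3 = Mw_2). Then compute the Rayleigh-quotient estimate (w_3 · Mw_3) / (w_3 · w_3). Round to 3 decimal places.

-1.000

w1 = Mv₀ = (-1, -1, -1)
w2 = Mw1 = (1, 1, 1)
w3 = Mw2 = (-1, -1, -1)
Mw3 = (1, 1, 1)
w3·Mw3 = (-1)·1 + (-1)·1 + (-1)·1 = -3; w3·w3 = (-1)·(-1) + (-1)·(-1) + (-1)·(-1) = 3
λ ≈ -3/3 = -1.000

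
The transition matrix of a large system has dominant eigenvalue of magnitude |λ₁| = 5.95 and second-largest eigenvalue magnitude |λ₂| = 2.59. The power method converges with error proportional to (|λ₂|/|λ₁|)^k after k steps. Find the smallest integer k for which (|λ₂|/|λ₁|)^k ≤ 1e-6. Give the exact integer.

|λ₂/λ₁| = 2.59/5.95 = 0.43529
Need k ≥ ln(1e-6) / ln(0.43529) = -13.8155 / -0.8317 ≈ 16.611
Smallest integer k satisfying the bound: 17

17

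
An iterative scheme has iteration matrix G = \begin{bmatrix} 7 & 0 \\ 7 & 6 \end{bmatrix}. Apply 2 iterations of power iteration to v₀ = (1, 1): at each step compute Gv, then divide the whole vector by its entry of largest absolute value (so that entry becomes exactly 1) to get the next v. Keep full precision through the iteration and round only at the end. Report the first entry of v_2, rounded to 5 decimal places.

0.38583

Gv0 = (7.000000, 13.000000); divide by 13.000000 → v1 = (0.538462, 1.000000)
Gv1 = (3.769231, 9.769231); divide by 9.769231 → v2 = (0.385827, 1.000000)
Requested entry of v2: 49/127 = 0.38583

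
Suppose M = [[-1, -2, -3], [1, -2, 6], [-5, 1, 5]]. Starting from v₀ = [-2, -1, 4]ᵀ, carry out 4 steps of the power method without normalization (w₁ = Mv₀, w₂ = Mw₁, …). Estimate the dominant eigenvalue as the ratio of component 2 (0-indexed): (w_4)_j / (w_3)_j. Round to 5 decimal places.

λ ≈ 7.54227

w1 = Mv₀ = ((-1)·(-2) + (-2)·(-1) + (-3)·4; 1·(-2) + (-2)·(-1) + 6·4; (-5)·(-2) + 1·(-1) + 5·4) = (-8, 24, 29)
w2 = Mw1 = ((-1)·(-8) + (-2)·24 + (-3)·29; 1·(-8) + (-2)·24 + 6·29; (-5)·(-8) + 1·24 + 5·29) = (-127, 118, 209)
w3 = Mw2 = (-736, 891, 1798)
w4 = Mw3 = (-6440, 8270, 13561)
Ratio at component: 13561 / 1798 = 7.54227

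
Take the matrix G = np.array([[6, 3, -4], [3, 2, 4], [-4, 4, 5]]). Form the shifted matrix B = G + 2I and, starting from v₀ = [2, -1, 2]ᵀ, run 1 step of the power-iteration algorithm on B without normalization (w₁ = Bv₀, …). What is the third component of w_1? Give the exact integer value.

2

B = G + 2I has rows (8, 3, -4); (3, 4, 4); (-4, 4, 7)
w1 = Bv₀ = (8·2 + 3·(-1) + (-4)·2; 3·2 + 4·(-1) + 4·2; (-4)·2 + 4·(-1) + 7·2) = (5, 10, 2)
Requested component of w1: 2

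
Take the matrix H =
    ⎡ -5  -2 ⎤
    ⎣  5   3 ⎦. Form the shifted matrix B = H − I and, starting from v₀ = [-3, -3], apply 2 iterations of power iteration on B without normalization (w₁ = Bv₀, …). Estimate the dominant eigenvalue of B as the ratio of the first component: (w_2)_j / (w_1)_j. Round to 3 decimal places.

B = H − I has rows (-6, -2); (5, 2)
w1 = Bv₀ = ((-6)·(-3) + (-2)·(-3); 5·(-3) + 2·(-3)) = (24, -21)
w2 = Bw1 = ((-6)·24 + (-2)·(-21); 5·24 + 2·(-21)) = (-102, 78)
Ratio: -102/24 = -4.250

μ ≈ -4.250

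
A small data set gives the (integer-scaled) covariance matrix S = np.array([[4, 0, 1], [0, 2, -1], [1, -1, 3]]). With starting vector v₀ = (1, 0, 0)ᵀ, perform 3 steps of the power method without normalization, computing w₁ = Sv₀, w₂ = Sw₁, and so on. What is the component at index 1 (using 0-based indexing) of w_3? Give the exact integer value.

-9

w1 = Sv₀ = (4·1 + 0·0 + 1·0; 0·1 + 2·0 + (-1)·0; 1·1 + (-1)·0 + 3·0) = (4, 0, 1)
w2 = Sw1 = (4·4 + 0·0 + 1·1; 0·4 + 2·0 + (-1)·1; 1·4 + (-1)·0 + 3·1) = (17, -1, 7)
w3 = Sw2 = (75, -9, 39)
The requested component of w3 is -9.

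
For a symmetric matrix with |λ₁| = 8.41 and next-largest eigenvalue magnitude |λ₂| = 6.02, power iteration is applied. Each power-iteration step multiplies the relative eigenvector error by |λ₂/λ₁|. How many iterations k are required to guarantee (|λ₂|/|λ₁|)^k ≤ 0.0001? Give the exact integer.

28

|λ₂/λ₁| = 6.02/8.41 = 0.71581
Need k ≥ ln(0.0001) / ln(0.71581) = -9.2103 / -0.3343 ≈ 27.548
Smallest integer k satisfying the bound: 28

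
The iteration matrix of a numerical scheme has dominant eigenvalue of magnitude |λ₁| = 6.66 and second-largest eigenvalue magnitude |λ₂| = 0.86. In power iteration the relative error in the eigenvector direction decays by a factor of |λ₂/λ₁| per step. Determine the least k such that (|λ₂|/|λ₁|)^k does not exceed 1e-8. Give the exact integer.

|λ₂/λ₁| = 0.86/6.66 = 0.12913
Need k ≥ ln(1e-8) / ln(0.12913) = -18.4207 / -2.0469 ≈ 8.999
Smallest integer k satisfying the bound: 9

9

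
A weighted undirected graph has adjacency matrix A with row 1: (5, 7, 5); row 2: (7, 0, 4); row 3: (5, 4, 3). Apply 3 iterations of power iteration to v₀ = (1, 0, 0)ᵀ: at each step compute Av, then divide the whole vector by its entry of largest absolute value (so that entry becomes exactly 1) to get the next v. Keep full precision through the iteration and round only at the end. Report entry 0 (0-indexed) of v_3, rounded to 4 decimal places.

Av0 = (5.00000, 7.00000, 5.00000); divide by 7.00000 → v1 = (0.71429, 1.00000, 0.71429)
Av1 = (14.14286, 7.85714, 9.71429); divide by 14.14286 → v2 = (1.00000, 0.55556, 0.68687)
Av2 = (12.32323, 9.74747, 9.28283); divide by 12.32323 → v3 = (1.00000, 0.79098, 0.75328)
Requested entry of v3: 1220/1220 = 1.0000

1.0000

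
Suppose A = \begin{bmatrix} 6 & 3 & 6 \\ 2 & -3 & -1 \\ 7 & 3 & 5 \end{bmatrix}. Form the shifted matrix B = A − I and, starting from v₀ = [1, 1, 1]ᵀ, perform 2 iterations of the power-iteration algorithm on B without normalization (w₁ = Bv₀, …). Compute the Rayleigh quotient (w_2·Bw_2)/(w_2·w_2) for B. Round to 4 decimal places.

B = A − I has rows (5, 3, 6); (2, -4, -1); (7, 3, 4)
w1 = Bv₀ = (5·1 + 3·1 + 6·1; 2·1 + (-4)·1 + (-1)·1; 7·1 + 3·1 + 4·1) = (14, -3, 14)
w2 = Bw1 = (5·14 + 3·(-3) + 6·14; 2·14 + (-4)·(-3) + (-1)·14; 7·14 + 3·(-3) + 4·14) = (145, 26, 145)
Bw2 = (1673, 41, 1673)
w2·Bw2 = 486236; w2·w2 = 42726; μ ≈ 486236/42726 = 11.3803

μ ≈ 11.3803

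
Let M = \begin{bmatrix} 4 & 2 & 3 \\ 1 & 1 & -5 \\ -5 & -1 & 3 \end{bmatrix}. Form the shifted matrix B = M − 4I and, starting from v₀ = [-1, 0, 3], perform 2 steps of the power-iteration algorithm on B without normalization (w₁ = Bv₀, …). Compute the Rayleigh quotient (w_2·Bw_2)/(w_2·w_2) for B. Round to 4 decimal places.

-1.0723

B = M − 4I has rows (0, 2, 3); (1, -3, -5); (-5, -1, -1)
w1 = Bv₀ = (0·(-1) + 2·0 + 3·3; 1·(-1) + (-3)·0 + (-5)·3; (-5)·(-1) + (-1)·0 + (-1)·3) = (9, -16, 2)
w2 = Bw1 = (0·9 + 2·(-16) + 3·2; 1·9 + (-3)·(-16) + (-5)·2; (-5)·9 + (-1)·(-16) + (-1)·2) = (-26, 47, -31)
Bw2 = (1, -12, 114)
w2·Bw2 = -4124; w2·w2 = 3846; μ ≈ -4124/3846 = -1.0723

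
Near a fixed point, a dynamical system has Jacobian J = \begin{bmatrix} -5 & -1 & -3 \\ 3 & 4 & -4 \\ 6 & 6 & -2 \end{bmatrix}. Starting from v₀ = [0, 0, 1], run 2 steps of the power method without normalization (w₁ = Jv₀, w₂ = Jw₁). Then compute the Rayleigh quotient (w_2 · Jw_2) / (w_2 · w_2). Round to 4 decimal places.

λ ≈ -3.0810

w1 = Jv₀ = ((-5)·0 + (-1)·0 + (-3)·1; 3·0 + 4·0 + (-4)·1; 6·0 + 6·0 + (-2)·1) = (-3, -4, -2)
w2 = Jw1 = ((-5)·(-3) + (-1)·(-4) + (-3)·(-2); 3·(-3) + 4·(-4) + (-4)·(-2); 6·(-3) + 6·(-4) + (-2)·(-2)) = (25, -17, -38)
Jw2 = (6, 159, 124)
w2·Jw2 = 25·6 + (-17)·159 + (-38)·124 = -7265; w2·w2 = 25·25 + (-17)·(-17) + (-38)·(-38) = 2358
λ ≈ -7265/2358 = -3.0810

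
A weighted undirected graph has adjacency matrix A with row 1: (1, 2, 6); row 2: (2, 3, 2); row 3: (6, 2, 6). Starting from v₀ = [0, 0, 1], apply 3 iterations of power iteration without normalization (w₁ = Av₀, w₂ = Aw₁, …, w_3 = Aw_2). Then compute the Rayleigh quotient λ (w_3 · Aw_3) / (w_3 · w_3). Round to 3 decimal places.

w1 = Av₀ = (1·0 + 2·0 + 6·1; 2·0 + 3·0 + 2·1; 6·0 + 2·0 + 6·1) = (6, 2, 6)
w2 = Aw1 = (1·6 + 2·2 + 6·6; 2·6 + 3·2 + 2·6; 6·6 + 2·2 + 6·6) = (46, 30, 76)
w3 = Aw2 = (562, 334, 792)
Aw3 = (5982, 3710, 8792)
w3·Aw3 = 562·5982 + 334·3710 + 792·8792 = 11564288; w3·w3 = 562·562 + 334·334 + 792·792 = 1054664
λ ≈ 11564288/1054664 = 10.965

10.965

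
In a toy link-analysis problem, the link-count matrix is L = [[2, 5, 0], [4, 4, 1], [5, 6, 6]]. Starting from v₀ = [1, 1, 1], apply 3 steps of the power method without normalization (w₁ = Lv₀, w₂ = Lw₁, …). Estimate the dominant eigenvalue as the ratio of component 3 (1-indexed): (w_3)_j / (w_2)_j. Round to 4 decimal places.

w1 = Lv₀ = (7, 9, 17)
w2 = Lw1 = (59, 81, 191)
w3 = Lw2 = (523, 751, 1927)
Ratio at component: 1927 / 191 = 10.0890

10.0890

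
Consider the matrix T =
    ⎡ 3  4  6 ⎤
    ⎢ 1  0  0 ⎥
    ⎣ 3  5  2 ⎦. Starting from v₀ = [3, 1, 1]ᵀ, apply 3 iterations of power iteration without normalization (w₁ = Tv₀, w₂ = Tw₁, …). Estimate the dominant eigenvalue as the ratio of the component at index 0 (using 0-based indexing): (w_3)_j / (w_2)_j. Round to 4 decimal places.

w1 = Tv₀ = (3·3 + 4·1 + 6·1; 1·3 + 0·1 + 0·1; 3·3 + 5·1 + 2·1) = (19, 3, 16)
w2 = Tw1 = (3·19 + 4·3 + 6·16; 1·19 + 0·3 + 0·16; 3·19 + 5·3 + 2·16) = (165, 19, 104)
w3 = Tw2 = (1195, 165, 798)
Ratio at component: 1195 / 165 = 7.2424

λ ≈ 7.2424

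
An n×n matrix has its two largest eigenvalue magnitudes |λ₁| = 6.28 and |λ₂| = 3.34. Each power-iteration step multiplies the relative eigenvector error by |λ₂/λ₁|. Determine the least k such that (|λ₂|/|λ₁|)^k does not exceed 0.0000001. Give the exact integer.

26

|λ₂/λ₁| = 3.34/6.28 = 0.53185
Need k ≥ ln(0.0000001) / ln(0.53185) = -16.1181 / -0.6314 ≈ 25.528
Smallest integer k satisfying the bound: 26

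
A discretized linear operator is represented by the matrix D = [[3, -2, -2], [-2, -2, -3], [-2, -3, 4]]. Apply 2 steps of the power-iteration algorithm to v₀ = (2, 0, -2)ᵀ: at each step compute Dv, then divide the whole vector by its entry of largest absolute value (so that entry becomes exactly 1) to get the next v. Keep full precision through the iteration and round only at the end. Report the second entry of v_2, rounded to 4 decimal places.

-0.1622

Dv0 = (10.00000, 2.00000, -12.00000); divide by -12.00000 → v1 = (-0.83333, -0.16667, 1.00000)
Dv1 = (-4.16667, -1.00000, 6.16667); divide by 6.16667 → v2 = (-0.67568, -0.16216, 1.00000)
Requested entry of v2: 12/-74 = -0.1622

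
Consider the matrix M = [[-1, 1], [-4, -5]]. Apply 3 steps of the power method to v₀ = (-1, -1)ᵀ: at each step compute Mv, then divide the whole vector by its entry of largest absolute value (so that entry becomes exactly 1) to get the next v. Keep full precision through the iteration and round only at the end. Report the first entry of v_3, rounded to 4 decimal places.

-0.2857

Mv0 = (0.00000, 9.00000); divide by 9.00000 → v1 = (0.00000, 1.00000)
Mv1 = (1.00000, -5.00000); divide by -5.00000 → v2 = (-0.20000, 1.00000)
Mv2 = (1.20000, -4.20000); divide by -4.20000 → v3 = (-0.28571, 1.00000)
Requested entry of v3: -54/189 = -0.2857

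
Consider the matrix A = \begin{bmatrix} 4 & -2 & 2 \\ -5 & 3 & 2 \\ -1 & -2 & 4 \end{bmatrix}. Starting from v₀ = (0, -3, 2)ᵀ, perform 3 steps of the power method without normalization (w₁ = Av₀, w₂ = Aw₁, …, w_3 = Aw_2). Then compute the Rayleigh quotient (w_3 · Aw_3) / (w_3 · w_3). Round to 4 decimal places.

6.9355

w1 = Av₀ = (4·0 + (-2)·(-3) + 2·2; (-5)·0 + 3·(-3) + 2·2; (-1)·0 + (-2)·(-3) + 4·2) = (10, -5, 14)
w2 = Aw1 = (4·10 + (-2)·(-5) + 2·14; (-5)·10 + 3·(-5) + 2·14; (-1)·10 + (-2)·(-5) + 4·14) = (78, -37, 56)
w3 = Aw2 = (498, -389, 220)
Aw3 = (3210, -3217, 1160)
w3·Aw3 = 498·3210 + (-389)·(-3217) + 220·1160 = 3105193; w3·w3 = 498·498 + (-389)·(-389) + 220·220 = 447725
λ ≈ 3105193/447725 = 6.9355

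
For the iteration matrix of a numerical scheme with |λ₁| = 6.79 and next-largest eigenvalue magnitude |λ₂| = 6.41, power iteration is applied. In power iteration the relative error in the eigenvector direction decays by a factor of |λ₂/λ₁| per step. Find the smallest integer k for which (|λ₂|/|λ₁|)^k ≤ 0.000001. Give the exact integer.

|λ₂/λ₁| = 6.41/6.79 = 0.94404
Need k ≥ ln(0.000001) / ln(0.94404) = -13.8155 / -0.0576 ≈ 239.887
Smallest integer k satisfying the bound: 240

240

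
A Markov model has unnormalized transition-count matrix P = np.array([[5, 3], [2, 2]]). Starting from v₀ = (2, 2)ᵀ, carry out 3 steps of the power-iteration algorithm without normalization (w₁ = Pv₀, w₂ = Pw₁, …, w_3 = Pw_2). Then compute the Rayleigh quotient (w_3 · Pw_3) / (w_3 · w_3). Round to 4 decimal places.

w1 = Pv₀ = (5·2 + 3·2; 2·2 + 2·2) = (16, 8)
w2 = Pw1 = (5·16 + 3·8; 2·16 + 2·8) = (104, 48)
w3 = Pw2 = (664, 304)
Pw3 = (4232, 1936)
w3·Pw3 = 664·4232 + 304·1936 = 3398592; w3·w3 = 664·664 + 304·304 = 533312
λ ≈ 3398592/533312 = 6.3726

6.3726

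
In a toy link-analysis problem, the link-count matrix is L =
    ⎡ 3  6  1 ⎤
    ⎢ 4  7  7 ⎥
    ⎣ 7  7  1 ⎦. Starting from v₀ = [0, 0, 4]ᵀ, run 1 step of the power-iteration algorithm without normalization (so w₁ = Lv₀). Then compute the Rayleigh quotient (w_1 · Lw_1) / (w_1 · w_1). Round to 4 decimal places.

w1 = Lv₀ = (3·0 + 6·0 + 1·4; 4·0 + 7·0 + 7·4; 7·0 + 7·0 + 1·4) = (4, 28, 4)
Lw1 = (184, 240, 228)
w1·Lw1 = 4·184 + 28·240 + 4·228 = 8368; w1·w1 = 4·4 + 28·28 + 4·4 = 816
λ ≈ 8368/816 = 10.2549

λ ≈ 10.2549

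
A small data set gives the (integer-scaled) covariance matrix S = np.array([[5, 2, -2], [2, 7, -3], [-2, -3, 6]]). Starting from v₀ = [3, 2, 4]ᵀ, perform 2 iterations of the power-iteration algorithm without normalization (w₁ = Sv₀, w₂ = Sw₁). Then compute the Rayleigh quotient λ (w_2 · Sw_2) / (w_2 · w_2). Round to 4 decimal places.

w1 = Sv₀ = (11, 8, 12)
w2 = Sw1 = (47, 42, 26)
Sw2 = (267, 310, -64)
w2·Sw2 = 47·267 + 42·310 + 26·(-64) = 23905; w2·w2 = 47·47 + 42·42 + 26·26 = 4649
λ ≈ 23905/4649 = 5.1420

5.1420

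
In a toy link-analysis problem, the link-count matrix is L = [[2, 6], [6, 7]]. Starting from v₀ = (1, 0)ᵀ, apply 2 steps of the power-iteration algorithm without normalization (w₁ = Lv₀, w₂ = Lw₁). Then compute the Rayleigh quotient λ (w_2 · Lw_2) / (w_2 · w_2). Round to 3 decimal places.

w1 = Lv₀ = (2·1 + 6·0; 6·1 + 7·0) = (2, 6)
w2 = Lw1 = (2·2 + 6·6; 6·2 + 7·6) = (40, 54)
Lw2 = (404, 618)
w2·Lw2 = 40·404 + 54·618 = 49532; w2·w2 = 40·40 + 54·54 = 4516
λ ≈ 49532/4516 = 10.968

10.968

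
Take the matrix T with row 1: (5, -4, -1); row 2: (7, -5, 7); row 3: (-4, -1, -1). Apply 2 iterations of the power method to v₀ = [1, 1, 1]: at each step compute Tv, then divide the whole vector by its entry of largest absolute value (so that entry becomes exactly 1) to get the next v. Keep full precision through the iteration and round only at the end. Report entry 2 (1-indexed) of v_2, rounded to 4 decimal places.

Tv0 = (0.00000, 9.00000, -6.00000); divide by 9.00000 → v1 = (0.00000, 1.00000, -0.66667)
Tv1 = (-3.33333, -9.66667, -0.33333); divide by -9.66667 → v2 = (0.34483, 1.00000, 0.03448)
Requested entry of v2: -87/-87 = 1.0000

1.0000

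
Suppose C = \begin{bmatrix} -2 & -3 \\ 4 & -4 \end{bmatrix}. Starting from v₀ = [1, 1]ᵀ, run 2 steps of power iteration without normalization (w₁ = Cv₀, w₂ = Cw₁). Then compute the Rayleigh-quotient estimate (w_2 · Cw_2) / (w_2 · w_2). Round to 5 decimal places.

w1 = Cv₀ = (-5, 0)
w2 = Cw1 = (10, -20)
Cw2 = (40, 120)
w2·Cw2 = 10·40 + (-20)·120 = -2000; w2·w2 = 10·10 + (-20)·(-20) = 500
λ ≈ -2000/500 = -4.00000

-4.00000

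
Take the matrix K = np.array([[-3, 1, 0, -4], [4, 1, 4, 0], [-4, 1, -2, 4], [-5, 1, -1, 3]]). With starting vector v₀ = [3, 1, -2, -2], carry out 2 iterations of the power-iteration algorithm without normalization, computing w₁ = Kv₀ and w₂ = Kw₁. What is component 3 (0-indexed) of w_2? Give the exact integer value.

-34

w1 = Kv₀ = ((-3)·3 + 1·1 + 0·(-2) + (-4)·(-2); 4·3 + 1·1 + 4·(-2) + 0·(-2); (-4)·3 + 1·1 + (-2)·(-2) + 4·(-2); (-5)·3 + 1·1 + (-1)·(-2) + 3·(-2)) = (0, 5, -15, -18)
w2 = Kw1 = ((-3)·0 + 1·5 + 0·(-15) + (-4)·(-18); 4·0 + 1·5 + 4·(-15) + 0·(-18); (-4)·0 + 1·5 + (-2)·(-15) + 4·(-18); (-5)·0 + 1·5 + (-1)·(-15) + 3·(-18)) = (77, -55, -37, -34)
The requested component of w2 is -34.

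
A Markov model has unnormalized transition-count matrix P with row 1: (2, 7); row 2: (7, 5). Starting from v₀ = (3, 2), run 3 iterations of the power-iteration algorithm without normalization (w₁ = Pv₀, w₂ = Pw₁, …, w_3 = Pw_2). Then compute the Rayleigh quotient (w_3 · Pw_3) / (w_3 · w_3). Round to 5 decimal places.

10.65662

w1 = Pv₀ = (2·3 + 7·2; 7·3 + 5·2) = (20, 31)
w2 = Pw1 = (2·20 + 7·31; 7·20 + 5·31) = (257, 295)
w3 = Pw2 = (2579, 3274)
Pw3 = (28076, 34423)
w3·Pw3 = 2579·28076 + 3274·34423 = 185108906; w3·w3 = 2579·2579 + 3274·3274 = 17370317
λ ≈ 185108906/17370317 = 10.65662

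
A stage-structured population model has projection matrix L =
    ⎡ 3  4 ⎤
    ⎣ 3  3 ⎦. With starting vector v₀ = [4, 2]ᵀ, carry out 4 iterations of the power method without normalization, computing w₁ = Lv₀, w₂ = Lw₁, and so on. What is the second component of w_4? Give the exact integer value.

4770

w1 = Lv₀ = (20, 18)
w2 = Lw1 = (132, 114)
w3 = Lw2 = (852, 738)
w4 = Lw3 = (5508, 4770)
The requested component of w4 is 4770.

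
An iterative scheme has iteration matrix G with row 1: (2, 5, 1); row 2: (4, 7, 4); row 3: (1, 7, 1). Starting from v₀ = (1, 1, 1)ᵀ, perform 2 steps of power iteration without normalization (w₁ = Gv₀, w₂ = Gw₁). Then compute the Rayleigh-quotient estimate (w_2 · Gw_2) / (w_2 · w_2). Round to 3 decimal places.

λ ≈ 11.980

w1 = Gv₀ = (2·1 + 5·1 + 1·1; 4·1 + 7·1 + 4·1; 1·1 + 7·1 + 1·1) = (8, 15, 9)
w2 = Gw1 = (2·8 + 5·15 + 1·9; 4·8 + 7·15 + 4·9; 1·8 + 7·15 + 1·9) = (100, 173, 122)
Gw2 = (1187, 2099, 1433)
w2·Gw2 = 100·1187 + 173·2099 + 122·1433 = 656653; w2·w2 = 100·100 + 173·173 + 122·122 = 54813
λ ≈ 656653/54813 = 11.980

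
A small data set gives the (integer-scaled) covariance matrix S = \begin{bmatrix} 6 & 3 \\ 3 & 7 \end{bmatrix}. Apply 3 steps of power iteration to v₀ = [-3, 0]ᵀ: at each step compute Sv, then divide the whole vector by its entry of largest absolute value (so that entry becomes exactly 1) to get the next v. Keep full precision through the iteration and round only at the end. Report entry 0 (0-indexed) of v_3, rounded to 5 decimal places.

0.94853

Sv0 = (-18.000000, -9.000000); divide by -18.000000 → v1 = (1.000000, 0.500000)
Sv1 = (7.500000, 6.500000); divide by 7.500000 → v2 = (1.000000, 0.866667)
Sv2 = (8.600000, 9.066667); divide by 9.066667 → v3 = (0.948529, 1.000000)
Requested entry of v3: -1161/-1224 = 0.94853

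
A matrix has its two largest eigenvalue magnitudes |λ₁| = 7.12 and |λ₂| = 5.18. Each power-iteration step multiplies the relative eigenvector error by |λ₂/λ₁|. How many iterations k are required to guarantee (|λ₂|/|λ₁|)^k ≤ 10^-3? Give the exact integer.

|λ₂/λ₁| = 5.18/7.12 = 0.72753
Need k ≥ ln(10^-3) / ln(0.72753) = -6.9078 / -0.3181 ≈ 21.715
Smallest integer k satisfying the bound: 22

22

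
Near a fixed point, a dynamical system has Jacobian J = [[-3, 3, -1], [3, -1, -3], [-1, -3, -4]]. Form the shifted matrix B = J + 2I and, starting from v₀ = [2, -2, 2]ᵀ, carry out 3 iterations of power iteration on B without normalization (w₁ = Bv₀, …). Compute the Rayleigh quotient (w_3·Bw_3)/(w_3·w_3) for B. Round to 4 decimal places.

B = J + 2I has rows (-1, 3, -1); (3, 1, -3); (-1, -3, -2)
w1 = Bv₀ = ((-1)·2 + 3·(-2) + (-1)·2; 3·2 + 1·(-2) + (-3)·2; (-1)·2 + (-3)·(-2) + (-2)·2) = (-10, -2, 0)
w2 = Bw1 = ((-1)·(-10) + 3·(-2) + (-1)·0; 3·(-10) + 1·(-2) + (-3)·0; (-1)·(-10) + (-3)·(-2) + (-2)·0) = (4, -32, 16)
w3 = Bw2 = (-116, -68, 60)
Bw3 = (-148, -596, 200)
w3·Bw3 = 69696; w3·w3 = 21680; μ ≈ 69696/21680 = 3.2148

μ ≈ 3.2148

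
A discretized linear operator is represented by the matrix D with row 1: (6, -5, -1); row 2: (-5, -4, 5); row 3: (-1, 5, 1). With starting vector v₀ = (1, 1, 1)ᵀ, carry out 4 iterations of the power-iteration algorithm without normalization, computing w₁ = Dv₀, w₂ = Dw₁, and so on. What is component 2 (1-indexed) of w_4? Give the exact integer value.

w1 = Dv₀ = (6·1 + (-5)·1 + (-1)·1; (-5)·1 + (-4)·1 + 5·1; (-1)·1 + 5·1 + 1·1) = (0, -4, 5)
w2 = Dw1 = (6·0 + (-5)·(-4) + (-1)·5; (-5)·0 + (-4)·(-4) + 5·5; (-1)·0 + 5·(-4) + 1·5) = (15, 41, -15)
w3 = Dw2 = (-100, -314, 175)
w4 = Dw3 = (795, 2631, -1295)
The requested component of w4 is 2631.

2631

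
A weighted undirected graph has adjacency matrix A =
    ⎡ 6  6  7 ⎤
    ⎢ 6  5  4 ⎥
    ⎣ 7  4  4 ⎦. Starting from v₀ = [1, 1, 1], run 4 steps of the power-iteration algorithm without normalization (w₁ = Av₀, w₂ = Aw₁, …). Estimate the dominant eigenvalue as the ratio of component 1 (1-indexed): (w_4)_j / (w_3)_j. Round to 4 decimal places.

λ ≈ 16.5222

w1 = Av₀ = (19, 15, 15)
w2 = Aw1 = (309, 249, 253)
w3 = Aw2 = (5119, 4111, 4171)
w4 = Aw3 = (84577, 67953, 68961)
Ratio at component: 84577 / 5119 = 16.5222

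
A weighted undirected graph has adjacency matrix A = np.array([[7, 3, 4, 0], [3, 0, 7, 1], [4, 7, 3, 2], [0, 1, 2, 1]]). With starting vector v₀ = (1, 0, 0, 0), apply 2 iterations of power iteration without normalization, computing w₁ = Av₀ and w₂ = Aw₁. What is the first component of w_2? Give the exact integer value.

74

w1 = Av₀ = (7·1 + 3·0 + 4·0 + 0·0; 3·1 + 0·0 + 7·0 + 1·0; 4·1 + 7·0 + 3·0 + 2·0; 0·1 + 1·0 + 2·0 + 1·0) = (7, 3, 4, 0)
w2 = Aw1 = (7·7 + 3·3 + 4·4 + 0·0; 3·7 + 0·3 + 7·4 + 1·0; 4·7 + 7·3 + 3·4 + 2·0; 0·7 + 1·3 + 2·4 + 1·0) = (74, 49, 61, 11)
The requested component of w2 is 74.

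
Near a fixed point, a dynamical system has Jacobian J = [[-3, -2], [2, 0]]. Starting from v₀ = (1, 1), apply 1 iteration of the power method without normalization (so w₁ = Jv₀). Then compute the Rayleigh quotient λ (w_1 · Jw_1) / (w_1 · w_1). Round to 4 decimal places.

w1 = Jv₀ = ((-3)·1 + (-2)·1; 2·1 + 0·1) = (-5, 2)
Jw1 = (11, -10)
w1·Jw1 = (-5)·11 + 2·(-10) = -75; w1·w1 = (-5)·(-5) + 2·2 = 29
λ ≈ -75/29 = -2.5862

-2.5862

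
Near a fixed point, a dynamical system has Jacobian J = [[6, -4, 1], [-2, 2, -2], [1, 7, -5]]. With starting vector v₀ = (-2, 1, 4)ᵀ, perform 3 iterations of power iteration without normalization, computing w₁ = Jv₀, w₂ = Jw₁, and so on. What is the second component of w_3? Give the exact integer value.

160

w1 = Jv₀ = (-12, -2, -15)
w2 = Jw1 = (-79, 50, 49)
w3 = Jw2 = (-625, 160, 26)
The requested component of w3 is 160.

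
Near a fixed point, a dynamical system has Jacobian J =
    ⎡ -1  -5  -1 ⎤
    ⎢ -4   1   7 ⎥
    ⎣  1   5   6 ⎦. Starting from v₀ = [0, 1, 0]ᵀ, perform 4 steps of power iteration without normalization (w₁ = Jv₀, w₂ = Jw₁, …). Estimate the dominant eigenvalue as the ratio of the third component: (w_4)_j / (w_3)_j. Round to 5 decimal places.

w1 = Jv₀ = (-5, 1, 5)
w2 = Jw1 = (-5, 56, 30)
w3 = Jw2 = (-305, 286, 455)
w4 = Jw3 = (-1580, 4691, 3855)
Ratio at component: 3855 / 455 = 8.47253

λ ≈ 8.47253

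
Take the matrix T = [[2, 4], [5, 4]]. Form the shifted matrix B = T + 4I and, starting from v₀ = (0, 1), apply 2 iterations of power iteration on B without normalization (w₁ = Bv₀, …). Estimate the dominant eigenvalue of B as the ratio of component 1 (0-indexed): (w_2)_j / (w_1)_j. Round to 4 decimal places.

B = T + 4I has rows (6, 4); (5, 8)
w1 = Bv₀ = (6·0 + 4·1; 5·0 + 8·1) = (4, 8)
w2 = Bw1 = (6·4 + 4·8; 5·4 + 8·8) = (56, 84)
Ratio: 84/8 = 10.5000

μ ≈ 10.5000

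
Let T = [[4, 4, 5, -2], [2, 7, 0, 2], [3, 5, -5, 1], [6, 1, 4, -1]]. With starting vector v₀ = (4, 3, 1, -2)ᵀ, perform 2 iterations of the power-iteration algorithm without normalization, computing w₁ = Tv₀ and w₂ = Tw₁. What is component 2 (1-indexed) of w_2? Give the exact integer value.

w1 = Tv₀ = (37, 25, 20, 33)
w2 = Tw1 = (282, 315, 169, 294)
The requested component of w2 is 315.

315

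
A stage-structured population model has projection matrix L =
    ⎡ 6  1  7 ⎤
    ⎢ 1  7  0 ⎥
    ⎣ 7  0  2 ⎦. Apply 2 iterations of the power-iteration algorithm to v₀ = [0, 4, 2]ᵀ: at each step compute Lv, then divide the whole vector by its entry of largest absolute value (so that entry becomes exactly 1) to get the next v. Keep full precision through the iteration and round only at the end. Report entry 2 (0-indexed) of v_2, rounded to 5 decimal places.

Lv0 = (18.000000, 28.000000, 4.000000); divide by 28.000000 → v1 = (0.642857, 1.000000, 0.142857)
Lv1 = (5.857143, 7.642857, 4.785714); divide by 7.642857 → v2 = (0.766355, 1.000000, 0.626168)
Requested entry of v2: 134/214 = 0.62617

0.62617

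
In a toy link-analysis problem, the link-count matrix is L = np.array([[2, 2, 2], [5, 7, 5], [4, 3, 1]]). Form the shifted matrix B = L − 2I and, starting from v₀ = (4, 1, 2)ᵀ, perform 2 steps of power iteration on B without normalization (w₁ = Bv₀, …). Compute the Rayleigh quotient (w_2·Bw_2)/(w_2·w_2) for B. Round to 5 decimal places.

B = L − 2I has rows (0, 2, 2); (5, 5, 5); (4, 3, -1)
w1 = Bv₀ = (0·4 + 2·1 + 2·2; 5·4 + 5·1 + 5·2; 4·4 + 3·1 + (-1)·2) = (6, 35, 17)
w2 = Bw1 = (0·6 + 2·35 + 2·17; 5·6 + 5·35 + 5·17; 4·6 + 3·35 + (-1)·17) = (104, 290, 112)
Bw2 = (804, 2530, 1174)
w2·Bw2 = 948804; w2·w2 = 107460; μ ≈ 948804/107460 = 8.82937

8.82937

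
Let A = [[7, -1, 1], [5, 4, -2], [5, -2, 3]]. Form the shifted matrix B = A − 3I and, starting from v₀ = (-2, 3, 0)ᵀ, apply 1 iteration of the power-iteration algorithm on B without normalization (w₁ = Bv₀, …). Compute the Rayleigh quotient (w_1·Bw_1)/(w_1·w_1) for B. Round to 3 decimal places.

B = A − 3I has rows (4, -1, 1); (5, 1, -2); (5, -2, 0)
w1 = Bv₀ = (4·(-2) + (-1)·3 + 1·0; 5·(-2) + 1·3 + (-2)·0; 5·(-2) + (-2)·3 + 0·0) = (-11, -7, -16)
Bw1 = (-53, -30, -41)
w1·Bw1 = 1449; w1·w1 = 426; μ ≈ 1449/426 = 3.401

μ ≈ 3.401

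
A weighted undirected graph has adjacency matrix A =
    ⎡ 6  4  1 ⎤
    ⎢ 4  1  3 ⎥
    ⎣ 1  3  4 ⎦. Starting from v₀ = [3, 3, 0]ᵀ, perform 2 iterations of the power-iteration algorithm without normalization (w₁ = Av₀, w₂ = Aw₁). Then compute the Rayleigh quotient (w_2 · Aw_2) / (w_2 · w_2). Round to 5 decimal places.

w1 = Av₀ = (30, 15, 12)
w2 = Aw1 = (252, 171, 123)
Aw2 = (2319, 1548, 1257)
w2·Aw2 = 252·2319 + 171·1548 + 123·1257 = 1003707; w2·w2 = 252·252 + 171·171 + 123·123 = 107874
λ ≈ 1003707/107874 = 9.30444

λ ≈ 9.30444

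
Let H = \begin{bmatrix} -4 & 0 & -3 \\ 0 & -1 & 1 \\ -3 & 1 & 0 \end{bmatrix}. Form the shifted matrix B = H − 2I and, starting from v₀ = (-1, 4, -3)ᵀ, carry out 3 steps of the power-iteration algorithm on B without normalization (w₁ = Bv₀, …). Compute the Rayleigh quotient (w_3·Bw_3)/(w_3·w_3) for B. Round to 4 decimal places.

-7.5963

B = H − 2I has rows (-6, 0, -3); (0, -3, 1); (-3, 1, -2)
w1 = Bv₀ = ((-6)·(-1) + 0·4 + (-3)·(-3); 0·(-1) + (-3)·4 + 1·(-3); (-3)·(-1) + 1·4 + (-2)·(-3)) = (15, -15, 13)
w2 = Bw1 = ((-6)·15 + 0·(-15) + (-3)·13; 0·15 + (-3)·(-15) + 1·13; (-3)·15 + 1·(-15) + (-2)·13) = (-129, 58, -86)
w3 = Bw2 = (1032, -260, 617)
Bw3 = (-8043, 1397, -4590)
w3·Bw3 = -11495626; w3·w3 = 1513313; μ ≈ -11495626/1513313 = -7.5963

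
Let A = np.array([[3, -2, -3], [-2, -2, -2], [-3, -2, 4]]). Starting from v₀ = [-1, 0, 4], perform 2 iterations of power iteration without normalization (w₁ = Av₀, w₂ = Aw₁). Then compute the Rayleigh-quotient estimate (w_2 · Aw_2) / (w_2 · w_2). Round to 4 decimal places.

λ ≈ 6.4389

w1 = Av₀ = (-15, -6, 19)
w2 = Aw1 = (-90, 4, 133)
Aw2 = (-677, -94, 794)
w2·Aw2 = (-90)·(-677) + 4·(-94) + 133·794 = 166156; w2·w2 = (-90)·(-90) + 4·4 + 133·133 = 25805
λ ≈ 166156/25805 = 6.4389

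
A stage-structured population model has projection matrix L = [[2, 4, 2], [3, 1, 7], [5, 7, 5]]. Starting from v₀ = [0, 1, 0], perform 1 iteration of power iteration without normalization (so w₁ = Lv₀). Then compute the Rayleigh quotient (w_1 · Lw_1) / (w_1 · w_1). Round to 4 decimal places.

9.0909

w1 = Lv₀ = (4, 1, 7)
Lw1 = (26, 62, 62)
w1·Lw1 = 4·26 + 1·62 + 7·62 = 600; w1·w1 = 4·4 + 1·1 + 7·7 = 66
λ ≈ 600/66 = 9.0909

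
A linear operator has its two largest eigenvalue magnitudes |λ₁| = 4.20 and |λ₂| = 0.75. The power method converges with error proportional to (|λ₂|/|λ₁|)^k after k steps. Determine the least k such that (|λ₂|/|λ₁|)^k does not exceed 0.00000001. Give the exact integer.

|λ₂/λ₁| = 0.75/4.20 = 0.17857
Need k ≥ ln(0.00000001) / ln(0.17857) = -18.4207 / -1.7228 ≈ 10.692
Smallest integer k satisfying the bound: 11

11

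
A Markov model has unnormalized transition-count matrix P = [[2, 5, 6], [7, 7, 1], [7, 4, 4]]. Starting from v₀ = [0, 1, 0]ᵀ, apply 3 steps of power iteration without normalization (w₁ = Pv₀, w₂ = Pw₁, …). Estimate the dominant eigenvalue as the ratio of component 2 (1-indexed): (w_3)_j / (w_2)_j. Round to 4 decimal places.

λ ≈ 13.3864

w1 = Pv₀ = (5, 7, 4)
w2 = Pw1 = (69, 88, 79)
w3 = Pw2 = (1052, 1178, 1151)
Ratio at component: 1178 / 88 = 13.3864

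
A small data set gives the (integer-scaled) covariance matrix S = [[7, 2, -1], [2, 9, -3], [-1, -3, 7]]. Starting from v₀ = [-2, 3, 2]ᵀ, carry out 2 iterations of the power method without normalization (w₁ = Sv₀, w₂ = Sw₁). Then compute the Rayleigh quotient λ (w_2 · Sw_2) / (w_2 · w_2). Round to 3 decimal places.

λ ≈ 7.079

w1 = Sv₀ = (-10, 17, 7)
w2 = Sw1 = (-43, 112, 8)
Sw2 = (-85, 898, -237)
w2·Sw2 = (-43)·(-85) + 112·898 + 8·(-237) = 102335; w2·w2 = (-43)·(-43) + 112·112 + 8·8 = 14457
λ ≈ 102335/14457 = 7.079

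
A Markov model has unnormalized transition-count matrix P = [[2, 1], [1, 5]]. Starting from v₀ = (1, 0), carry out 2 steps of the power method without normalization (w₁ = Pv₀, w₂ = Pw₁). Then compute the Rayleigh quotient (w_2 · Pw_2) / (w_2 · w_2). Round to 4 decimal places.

w1 = Pv₀ = (2, 1)
w2 = Pw1 = (5, 7)
Pw2 = (17, 40)
w2·Pw2 = 5·17 + 7·40 = 365; w2·w2 = 5·5 + 7·7 = 74
λ ≈ 365/74 = 4.9324

λ ≈ 4.9324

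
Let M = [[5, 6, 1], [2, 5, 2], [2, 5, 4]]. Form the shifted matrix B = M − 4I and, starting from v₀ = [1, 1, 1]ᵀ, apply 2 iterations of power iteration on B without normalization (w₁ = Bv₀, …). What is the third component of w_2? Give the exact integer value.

41

B = M − 4I has rows (1, 6, 1); (2, 1, 2); (2, 5, 0)
w1 = Bv₀ = (1·1 + 6·1 + 1·1; 2·1 + 1·1 + 2·1; 2·1 + 5·1 + 0·1) = (8, 5, 7)
w2 = Bw1 = (1·8 + 6·5 + 1·7; 2·8 + 1·5 + 2·7; 2·8 + 5·5 + 0·7) = (45, 35, 41)
Requested component of w2: 41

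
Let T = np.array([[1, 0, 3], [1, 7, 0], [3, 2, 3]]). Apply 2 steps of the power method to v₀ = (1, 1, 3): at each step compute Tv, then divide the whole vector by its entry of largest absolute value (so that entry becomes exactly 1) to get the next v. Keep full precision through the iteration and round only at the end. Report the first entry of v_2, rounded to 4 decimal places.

0.5909

Tv0 = (10.00000, 8.00000, 14.00000); divide by 14.00000 → v1 = (0.71429, 0.57143, 1.00000)
Tv1 = (3.71429, 4.71429, 6.28571); divide by 6.28571 → v2 = (0.59091, 0.75000, 1.00000)
Requested entry of v2: 52/88 = 0.5909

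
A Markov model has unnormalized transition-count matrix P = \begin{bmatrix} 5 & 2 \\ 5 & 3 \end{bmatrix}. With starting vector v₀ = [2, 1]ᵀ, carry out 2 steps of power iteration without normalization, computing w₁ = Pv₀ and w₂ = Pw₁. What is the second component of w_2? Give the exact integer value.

99

w1 = Pv₀ = (5·2 + 2·1; 5·2 + 3·1) = (12, 13)
w2 = Pw1 = (5·12 + 2·13; 5·12 + 3·13) = (86, 99)
The requested component of w2 is 99.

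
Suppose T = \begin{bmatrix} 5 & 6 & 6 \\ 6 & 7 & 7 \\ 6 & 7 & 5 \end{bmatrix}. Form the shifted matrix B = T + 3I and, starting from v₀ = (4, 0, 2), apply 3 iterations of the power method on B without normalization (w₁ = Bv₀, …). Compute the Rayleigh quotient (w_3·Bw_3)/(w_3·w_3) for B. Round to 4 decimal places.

B = T + 3I has rows (8, 6, 6); (6, 10, 7); (6, 7, 8)
w1 = Bv₀ = (44, 38, 40)
w2 = Bw1 = (820, 924, 850)
w3 = Bw2 = (17204, 20110, 18188)
Bw3 = (367420, 431640, 389498)
w3·Bw3 = 22085563704; w3·w3 = 1031193060; μ ≈ 22085563704/1031193060 = 21.4175

μ ≈ 21.4175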